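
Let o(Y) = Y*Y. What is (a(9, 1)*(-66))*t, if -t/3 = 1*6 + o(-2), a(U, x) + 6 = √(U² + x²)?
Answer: -11880 + 1980*√82 ≈ 6049.7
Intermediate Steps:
o(Y) = Y²
a(U, x) = -6 + √(U² + x²)
t = -30 (t = -3*(1*6 + (-2)²) = -3*(6 + 4) = -3*10 = -30)
(a(9, 1)*(-66))*t = ((-6 + √(9² + 1²))*(-66))*(-30) = ((-6 + √(81 + 1))*(-66))*(-30) = ((-6 + √82)*(-66))*(-30) = (396 - 66*√82)*(-30) = -11880 + 1980*√82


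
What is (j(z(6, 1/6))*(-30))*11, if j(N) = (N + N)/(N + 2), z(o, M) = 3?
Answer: -396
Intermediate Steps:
j(N) = 2*N/(2 + N) (j(N) = (2*N)/(2 + N) = 2*N/(2 + N))
(j(z(6, 1/6))*(-30))*11 = ((2*3/(2 + 3))*(-30))*11 = ((2*3/5)*(-30))*11 = ((2*3*(⅕))*(-30))*11 = ((6/5)*(-30))*11 = -36*11 = -396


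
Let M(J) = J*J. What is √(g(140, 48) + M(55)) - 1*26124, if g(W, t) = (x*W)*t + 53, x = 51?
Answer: -26124 + 3*√38422 ≈ -25536.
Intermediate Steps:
g(W, t) = 53 + 51*W*t (g(W, t) = (51*W)*t + 53 = 51*W*t + 53 = 53 + 51*W*t)
M(J) = J²
√(g(140, 48) + M(55)) - 1*26124 = √((53 + 51*140*48) + 55²) - 1*26124 = √((53 + 342720) + 3025) - 26124 = √(342773 + 3025) - 26124 = √345798 - 26124 = 3*√38422 - 26124 = -26124 + 3*√38422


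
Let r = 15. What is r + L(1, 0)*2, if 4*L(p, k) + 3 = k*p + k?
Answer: 27/2 ≈ 13.500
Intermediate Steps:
L(p, k) = -¾ + k/4 + k*p/4 (L(p, k) = -¾ + (k*p + k)/4 = -¾ + (k + k*p)/4 = -¾ + (k/4 + k*p/4) = -¾ + k/4 + k*p/4)
r + L(1, 0)*2 = 15 + (-¾ + (¼)*0 + (¼)*0*1)*2 = 15 + (-¾ + 0 + 0)*2 = 15 - ¾*2 = 15 - 3/2 = 27/2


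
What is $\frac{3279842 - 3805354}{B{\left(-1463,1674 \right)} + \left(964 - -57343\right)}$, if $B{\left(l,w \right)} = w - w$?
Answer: $- \frac{525512}{58307} \approx -9.0128$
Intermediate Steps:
$B{\left(l,w \right)} = 0$
$\frac{3279842 - 3805354}{B{\left(-1463,1674 \right)} + \left(964 - -57343\right)} = \frac{3279842 - 3805354}{0 + \left(964 - -57343\right)} = - \frac{525512}{0 + \left(964 + 57343\right)} = - \frac{525512}{0 + 58307} = - \frac{525512}{58307}$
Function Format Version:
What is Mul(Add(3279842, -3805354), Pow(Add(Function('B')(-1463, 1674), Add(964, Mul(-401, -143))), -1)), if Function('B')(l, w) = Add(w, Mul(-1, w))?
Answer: Rational(-525512, 58307) ≈ -9.0128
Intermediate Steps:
Function('B')(l, w) = 0
Mul(Add(3279842, -3805354), Pow(Add(Function('B')(-1463, 1674), Add(964, Mul(-401, -143))), -1)) = Mul(Add(3279842, -3805354), Pow(Add(0, Add(964, Mul(-401, -143))), -1)) = Mul(-525512, Pow(Add(0, Add(964, 57343)), -1)) = Mul(-525512, Pow(Add(0, 58307), -1)) = Mul(-525512, Pow(58307, -1)) = Mul(-525512, Rational(1, 58307)) = Rational(-525512, 58307)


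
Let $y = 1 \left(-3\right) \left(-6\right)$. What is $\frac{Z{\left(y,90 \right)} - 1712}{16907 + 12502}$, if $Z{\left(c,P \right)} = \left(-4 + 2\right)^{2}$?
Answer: $- \frac{1708}{29409} \approx -0.058077$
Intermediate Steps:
$y = 18$ ($y = \left(-3\right) \left(-6\right) = 18$)
$Z{\left(c,P \right)} = 4$ ($Z{\left(c,P \right)} = \left(-2\right)^{2} = 4$)
$\frac{Z{\left(y,90 \right)} - 1712}{16907 + 12502} = \frac{4 - 1712}{16907 + 12502} = - \frac{1708}{29409}$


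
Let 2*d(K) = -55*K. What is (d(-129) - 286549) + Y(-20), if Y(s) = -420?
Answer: -566843/2 ≈ -2.8342e+5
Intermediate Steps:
d(K) = -55*K/2 (d(K) = (-55*K)/2 = -55*K/2)
(d(-129) - 286549) + Y(-20) = (-55/2*(-129) - 286549) - 420 = (7095/2 - 286549) - 420 = -566003/2 - 420 = -566843/2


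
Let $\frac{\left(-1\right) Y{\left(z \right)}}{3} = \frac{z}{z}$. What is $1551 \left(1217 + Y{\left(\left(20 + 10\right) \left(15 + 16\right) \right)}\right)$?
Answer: $1882914$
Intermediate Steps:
$Y{\left(z \right)} = -3$ ($Y{\left(z \right)} = - 3 \frac{z}{z} = \left(-3\right) 1 = -3$)
$1551 \left(1217 + Y{\left(\left(20 + 10\right) \left(15 + 16\right) \right)}\right) = 1551 \left(1217 - 3\right) = 1551 \cdot 1214 = 1882914$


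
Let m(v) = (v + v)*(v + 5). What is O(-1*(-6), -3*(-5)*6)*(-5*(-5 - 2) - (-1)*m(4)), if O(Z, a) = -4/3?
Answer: -428/3 ≈ -142.67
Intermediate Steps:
O(Z, a) = -4/3 (O(Z, a) = -4*⅓ = -4/3)
m(v) = 2*v*(5 + v) (m(v) = (2*v)*(5 + v) = 2*v*(5 + v))
O(-1*(-6), -3*(-5)*6)*(-5*(-5 - 2) - (-1)*m(4)) = -4*(-5*(-5 - 2) - (-1)*2*4*(5 + 4))/3 = -4*(-5*(-7) - (-1)*2*4*9)/3 = -4*(35 - (-1)*72)/3 = -4*(35 - 1*(-72))/3 = -4*(35 + 72)/3 = -4/3*107 = -428/3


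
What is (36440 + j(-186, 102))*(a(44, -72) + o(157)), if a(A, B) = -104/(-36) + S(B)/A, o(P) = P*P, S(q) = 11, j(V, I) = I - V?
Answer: 8148813814/9 ≈ 9.0542e+8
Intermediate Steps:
o(P) = P**2
a(A, B) = 26/9 + 11/A (a(A, B) = -104/(-36) + 11/A = -104*(-1/36) + 11/A = 26/9 + 11/A)
(36440 + j(-186, 102))*(a(44, -72) + o(157)) = (36440 + (102 - 1*(-186)))*((26/9 + 11/44) + 157**2) = (36440 + (102 + 186))*((26/9 + 11*(1/44)) + 24649) = (36440 + 288)*((26/9 + 1/4) + 24649) = 36728*(113/36 + 24649) = 36728*(887477/36) = 8148813814/9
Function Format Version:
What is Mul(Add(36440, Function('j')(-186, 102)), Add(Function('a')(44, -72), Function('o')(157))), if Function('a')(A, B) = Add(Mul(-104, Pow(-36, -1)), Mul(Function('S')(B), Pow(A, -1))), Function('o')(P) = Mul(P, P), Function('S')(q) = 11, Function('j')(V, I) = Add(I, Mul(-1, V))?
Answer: Rational(8148813814, 9) ≈ 9.0542e+8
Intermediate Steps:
Function('o')(P) = Pow(P, 2)
Function('a')(A, B) = Add(Rational(26, 9), Mul(11, Pow(A, -1))) (Function('a')(A, B) = Add(Mul(-104, Pow(-36, -1)), Mul(11, Pow(A, -1))) = Add(Mul(-104, Rational(-1, 36)), Mul(11, Pow(A, -1))) = Add(Rational(26, 9), Mul(11, Pow(A, -1))))
Mul(Add(36440, Function('j')(-186, 102)), Add(Function('a')(44, -72), Function('o')(157))) = Mul(Add(36440, Add(102, Mul(-1, -186))), Add(Add(Rational(26, 9), Mul(11, Pow(44, -1))), Pow(157, 2))) = Mul(Add(36440, Add(102, 186)), Add(Add(Rational(26, 9), Mul(11, Rational(1, 44))), 24649)) = Mul(Add(36440, 288), Add(Add(Rational(26, 9), Rational(1, 4)), 24649)) = Mul(36728, Add(Rational(113, 36), 24649)) = Mul(36728, Rational(887477, 36)) = Rational(8148813814, 9)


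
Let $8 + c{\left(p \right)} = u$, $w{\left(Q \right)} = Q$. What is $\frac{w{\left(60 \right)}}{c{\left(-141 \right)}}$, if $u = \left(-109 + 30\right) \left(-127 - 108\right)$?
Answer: $\frac{60}{18557} \approx 0.0032333$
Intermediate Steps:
$u = 18565$ ($u = \left(-79\right) \left(-235\right) = 18565$)
$c{\left(p \right)} = 18557$ ($c{\left(p \right)} = -8 + 18565 = 18557$)
$\frac{w{\left(60 \right)}}{c{\left(-141 \right)}} = \frac{60}{18557}$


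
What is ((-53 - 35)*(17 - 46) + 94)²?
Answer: 7001316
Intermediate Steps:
((-53 - 35)*(17 - 46) + 94)² = (-88*(-29) + 94)² = (2552 + 94)² = 2646² = 7001316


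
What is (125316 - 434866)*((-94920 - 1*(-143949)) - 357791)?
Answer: 95577277100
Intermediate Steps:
(125316 - 434866)*((-94920 - 1*(-143949)) - 357791) = -309550*((-94920 + 143949) - 357791) = -309550*(49029 - 357791) = -309550*(-308762) = 95577277100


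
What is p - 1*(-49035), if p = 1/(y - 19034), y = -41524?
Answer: 2969461529/60558 ≈ 49035.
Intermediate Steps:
p = -1/60558 (p = 1/(-41524 - 19034) = 1/(-60558) = -1/60558 ≈ -1.6513e-5)
p - 1*(-49035) = -1/60558 - 1*(-49035) = -1/60558 + 49035 = 2969461529/60558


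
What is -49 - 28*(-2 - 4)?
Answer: 119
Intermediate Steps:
-49 - 28*(-2 - 4) = -49 - 28*(-6) = -49 - 14*(-12) = -49 + 168 = 119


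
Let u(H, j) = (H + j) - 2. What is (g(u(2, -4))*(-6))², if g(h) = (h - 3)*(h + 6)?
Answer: 7056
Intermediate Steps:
u(H, j) = -2 + H + j
g(h) = (-3 + h)*(6 + h)
(g(u(2, -4))*(-6))² = ((-18 + (-2 + 2 - 4)² + 3*(-2 + 2 - 4))*(-6))² = ((-18 + (-4)² + 3*(-4))*(-6))² = ((-18 + 16 - 12)*(-6))² = (-14*(-6))² = 84² = 7056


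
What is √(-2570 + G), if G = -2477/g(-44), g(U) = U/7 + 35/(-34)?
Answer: 2*I*√1690878351/1741 ≈ 47.238*I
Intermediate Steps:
g(U) = -35/34 + U/7 (g(U) = U*(⅐) + 35*(-1/34) = U/7 - 35/34 = -35/34 + U/7)
G = 589526/1741 (G = -2477/(-35/34 + (⅐)*(-44)) = -2477/(-35/34 - 44/7) = -2477/(-1741/238) = -2477*(-238/1741) = 589526/1741 ≈ 338.61)
√(-2570 + G) = √(-2570 + 589526/1741) = √(-3884844/1741) = 2*I*√1690878351/1741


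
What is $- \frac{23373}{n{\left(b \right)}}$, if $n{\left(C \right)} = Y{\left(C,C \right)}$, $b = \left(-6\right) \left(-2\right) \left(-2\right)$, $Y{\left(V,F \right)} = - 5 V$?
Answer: $- \frac{7791}{40} \approx -194.77$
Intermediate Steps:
$b = -24$ ($b = 12 \left(-2\right) = -24$)
$n{\left(C \right)} = - 5 C$
$- \frac{23373}{n{\left(b \right)}} = - \frac{23373}{\left(-5\right) \left(-24\right)} = - \frac{23373}{120} = \left(-23373\right) \frac{1}{120} = - \frac{7791}{40}$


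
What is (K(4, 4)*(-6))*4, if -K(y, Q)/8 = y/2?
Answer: 384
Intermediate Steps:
K(y, Q) = -4*y (K(y, Q) = -8*y/2 = -4*y)
(K(4, 4)*(-6))*4 = (-4*4*(-6))*4 = -16*(-6)*4 = 96*4 = 384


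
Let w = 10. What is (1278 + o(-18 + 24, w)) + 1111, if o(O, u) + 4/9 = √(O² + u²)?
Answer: 21497/9 + 2*√34 ≈ 2400.2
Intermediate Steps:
o(O, u) = -4/9 + √(O² + u²)
(1278 + o(-18 + 24, w)) + 1111 = (1278 + (-4/9 + √((-18 + 24)² + 10²))) + 1111 = (1278 + (-4/9 + √(6² + 100))) + 1111 = (1278 + (-4/9 + √(36 + 100))) + 1111 = (1278 + (-4/9 + √136)) + 1111 = (1278 + (-4/9 + 2*√34)) + 1111 = (11498/9 + 2*√34) + 1111 = 21497/9 + 2*√34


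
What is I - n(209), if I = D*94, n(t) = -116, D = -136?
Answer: -12668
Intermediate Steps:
I = -12784 (I = -136*94 = -12784)
I - n(209) = -12784 - 1*(-116) = -12784 + 116 = -12668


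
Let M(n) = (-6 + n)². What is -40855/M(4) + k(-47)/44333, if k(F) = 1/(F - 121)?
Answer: -76071438031/7447944 ≈ -10214.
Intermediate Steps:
k(F) = 1/(-121 + F)
-40855/M(4) + k(-47)/44333 = -40855/(-6 + 4)² + 1/(-121 - 47*44333) = -40855/((-2)²) + (1/44333)/(-168) = -40855/4 - 1/168*1/44333 = -40855*¼ - 1/7447944 = -40855/4 - 1/7447944 = -76071438031/7447944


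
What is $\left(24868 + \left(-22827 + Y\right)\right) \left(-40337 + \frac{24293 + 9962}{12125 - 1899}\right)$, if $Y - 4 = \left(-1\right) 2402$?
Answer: $\frac{147245330799}{10226} \approx 1.4399 \cdot 10^{7}$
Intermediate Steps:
$Y = -2398$ ($Y = 4 - 2402 = -2398$)
$\left(24868 + \left(-22827 + Y\right)\right) \left(-40337 + \frac{24293 + 9962}{12125 - 1899}\right) = \left(24868 - 25225\right) \left(-40337 + \frac{24293 + 9962}{12125 - 1899}\right) = \left(24868 - 25225\right) \left(-40337 + \frac{34255}{10226}\right) = - 357 \left(-40337 + 34255 \cdot \frac{1}{10226}\right) = - 357 \left(-40337 + \frac{34255}{10226}\right) = \left(-357\right) \left(- \frac{412451907}{10226}\right) = \frac{147245330799}{10226}$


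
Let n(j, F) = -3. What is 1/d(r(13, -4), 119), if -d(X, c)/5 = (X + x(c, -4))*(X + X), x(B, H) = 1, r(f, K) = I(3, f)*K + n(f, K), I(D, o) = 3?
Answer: -1/2100 ≈ -0.00047619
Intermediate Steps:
r(f, K) = -3 + 3*K (r(f, K) = 3*K - 3 = -3 + 3*K)
d(X, c) = -10*X*(1 + X) (d(X, c) = -5*(X + 1)*(X + X) = -5*(1 + X)*2*X = -10*X*(1 + X))
1/d(r(13, -4), 119) = 1/(-10*(-3 + 3*(-4))*(1 + (-3 + 3*(-4)))) = 1/(-10*(-3 - 12)*(1 + (-3 - 12))) = 1/(-10*(-15)*(1 - 15)) = 1/(-10*(-15)*(-14)) = 1/(-2100) = -1/2100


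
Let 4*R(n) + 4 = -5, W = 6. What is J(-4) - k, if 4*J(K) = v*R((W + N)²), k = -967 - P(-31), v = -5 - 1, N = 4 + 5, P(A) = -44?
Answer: 7411/8 ≈ 926.38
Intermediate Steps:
N = 9
R(n) = -9/4 (R(n) = -1 + (¼)*(-5) = -1 - 5/4 = -9/4)
v = -6
k = -923 (k = -967 - 1*(-44) = -967 + 44 = -923)
J(K) = 27/8 (J(K) = (-6*(-9/4))/4 = (¼)*(27/2) = 27/8)
J(-4) - k = 27/8 - 1*(-923) = 27/8 + 923 = 7411/8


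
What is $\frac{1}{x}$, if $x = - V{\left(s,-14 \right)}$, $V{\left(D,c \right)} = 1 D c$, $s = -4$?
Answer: $- \frac{1}{56} \approx -0.017857$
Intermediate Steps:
$V{\left(D,c \right)} = D c$
$x = -56$ ($x = - \left(-4\right) \left(-14\right) = \left(-1\right) 56 = -56$)
$\frac{1}{x} = \frac{1}{-56} = - \frac{1}{56}$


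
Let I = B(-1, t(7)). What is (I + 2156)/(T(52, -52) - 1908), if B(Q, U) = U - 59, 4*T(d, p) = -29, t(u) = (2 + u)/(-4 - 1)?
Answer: -41904/38305 ≈ -1.0940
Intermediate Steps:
t(u) = -2/5 - u/5 (t(u) = (2 + u)/(-5) = (2 + u)*(-1/5) = -2/5 - u/5)
T(d, p) = -29/4 (T(d, p) = (1/4)*(-29) = -29/4)
B(Q, U) = -59 + U
I = -304/5 (I = -59 + (-2/5 - 1/5*7) = -59 + (-2/5 - 7/5) = -59 - 9/5 = -304/5 ≈ -60.800)
(I + 2156)/(T(52, -52) - 1908) = (-304/5 + 2156)/(-29/4 - 1908) = 10476/(5*(-7661/4)) = (10476/5)*(-4/7661) = -41904/38305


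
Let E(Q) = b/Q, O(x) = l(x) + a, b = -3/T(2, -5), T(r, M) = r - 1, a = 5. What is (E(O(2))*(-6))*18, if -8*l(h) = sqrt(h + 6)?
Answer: 12960/199 + 648*sqrt(2)/199 ≈ 69.731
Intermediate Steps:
T(r, M) = -1 + r
b = -3 (b = -3/(-1 + 2) = -3/1 = -3*1 = -3)
l(h) = -sqrt(6 + h)/8 (l(h) = -sqrt(h + 6)/8 = -sqrt(6 + h)/8)
O(x) = 5 - sqrt(6 + x)/8 (O(x) = -sqrt(6 + x)/8 + 5 = 5 - sqrt(6 + x)/8)
E(Q) = -3/Q
(E(O(2))*(-6))*18 = (-3/(5 - sqrt(6 + 2)/8)*(-6))*18 = (-3/(5 - sqrt(2)/4)*(-6))*18 = (18/(5 - sqrt(2)/4))*18 = 324/(5 - sqrt(2)/4)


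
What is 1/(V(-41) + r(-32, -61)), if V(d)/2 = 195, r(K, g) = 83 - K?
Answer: 1/505 ≈ 0.0019802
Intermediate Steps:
V(d) = 390 (V(d) = 2*195 = 390)
1/(V(-41) + r(-32, -61)) = 1/(390 + (83 - 1*(-32))) = 1/(390 + (83 + 32)) = 1/(390 + 115) = 1/505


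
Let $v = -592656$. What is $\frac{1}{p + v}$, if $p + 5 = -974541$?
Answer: $- \frac{1}{1567202} \approx -6.3808 \cdot 10^{-7}$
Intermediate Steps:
$p = -974546$ ($p = -5 - 974541 = -974546$)
$\frac{1}{p + v} = \frac{1}{-974546 - 592656} = \frac{1}{-1567202} = - \frac{1}{1567202}$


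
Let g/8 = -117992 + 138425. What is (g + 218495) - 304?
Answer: 381655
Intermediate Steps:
g = 163464 (g = 8*(-117992 + 138425) = 8*20433 = 163464)
(g + 218495) - 304 = (163464 + 218495) - 304 = 381959 - 304 = 381655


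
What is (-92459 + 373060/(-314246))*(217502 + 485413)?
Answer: -10211683408992105/157123 ≈ -6.4992e+10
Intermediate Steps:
(-92459 + 373060/(-314246))*(217502 + 485413) = (-92459 + 373060*(-1/314246))*702915 = (-92459 - 186530/157123)*702915 = -14527621987/157123*702915 = -10211683408992105/157123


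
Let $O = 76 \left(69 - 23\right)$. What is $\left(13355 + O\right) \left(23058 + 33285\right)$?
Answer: $949435893$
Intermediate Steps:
$O = 3496$ ($O = 76 \cdot 46 = 3496$)
$\left(13355 + O\right) \left(23058 + 33285\right) = \left(13355 + 3496\right) \left(23058 + 33285\right) = 16851 \cdot 56343 = 949435893$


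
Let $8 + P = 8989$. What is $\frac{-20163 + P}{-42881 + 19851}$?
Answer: $\frac{5591}{11515} \approx 0.48554$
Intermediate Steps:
$P = 8981$ ($P = -8 + 8989 = 8981$)
$\frac{-20163 + P}{-42881 + 19851} = \frac{-20163 + 8981}{-42881 + 19851} = - \frac{11182}{-23030} = \left(-11182\right) \left(- \frac{1}{23030}\right) = \frac{5591}{11515}$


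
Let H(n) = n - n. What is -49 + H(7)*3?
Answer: -49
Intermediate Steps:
H(n) = 0
-49 + H(7)*3 = -49 + 0*3 = -49 + 0 = -49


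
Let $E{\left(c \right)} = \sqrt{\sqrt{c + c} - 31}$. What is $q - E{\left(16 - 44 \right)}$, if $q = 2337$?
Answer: $2337 - \sqrt{-31 + 2 i \sqrt{14}} \approx 2336.3 - 5.6076 i$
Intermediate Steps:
$E{\left(c \right)} = \sqrt{-31 + \sqrt{2} \sqrt{c}}$ ($E{\left(c \right)} = \sqrt{\sqrt{2 c} - 31} = \sqrt{\sqrt{2} \sqrt{c} - 31} = \sqrt{-31 + \sqrt{2} \sqrt{c}}$)
$q - E{\left(16 - 44 \right)} = 2337 - \sqrt{-31 + \sqrt{2} \sqrt{16 - 44}} = 2337 - \sqrt{-31 + \sqrt{2} \sqrt{-28}} = 2337 - \sqrt{-31 + \sqrt{2} \cdot 2 i \sqrt{7}} = 2337 - \sqrt{-31 + 2 i \sqrt{14}}$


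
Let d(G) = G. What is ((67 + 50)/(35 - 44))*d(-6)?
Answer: 78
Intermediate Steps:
((67 + 50)/(35 - 44))*d(-6) = ((67 + 50)/(35 - 44))*(-6) = (117/(-9))*(-6) = (117*(-⅑))*(-6) = -13*(-6) = 78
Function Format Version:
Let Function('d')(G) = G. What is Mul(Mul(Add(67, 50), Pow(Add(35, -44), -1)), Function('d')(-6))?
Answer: 78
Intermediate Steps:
Mul(Mul(Add(67, 50), Pow(Add(35, -44), -1)), Function('d')(-6)) = Mul(Mul(Add(67, 50), Pow(Add(35, -44), -1)), -6) = Mul(Mul(117, Pow(-9, -1)), -6) = Mul(Mul(117, Rational(-1, 9)), -6) = Mul(-13, -6) = 78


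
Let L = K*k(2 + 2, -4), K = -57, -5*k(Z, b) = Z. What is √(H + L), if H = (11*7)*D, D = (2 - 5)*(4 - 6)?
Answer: 3*√1410/5 ≈ 22.530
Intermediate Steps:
k(Z, b) = -Z/5
D = 6 (D = -3*(-2) = 6)
L = 228/5 (L = -(-57)*(2 + 2)/5 = -(-57)*4/5 = -57*(-⅘) = 228/5 ≈ 45.600)
H = 462 (H = (11*7)*6 = 77*6 = 462)
√(H + L) = √(462 + 228/5) = √(2538/5) = 3*√1410/5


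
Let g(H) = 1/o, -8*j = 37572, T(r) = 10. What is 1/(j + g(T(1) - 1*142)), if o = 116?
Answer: -116/544793 ≈ -0.00021293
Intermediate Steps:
j = -9393/2 (j = -⅛*37572 = -9393/2 ≈ -4696.5)
g(H) = 1/116
1/(j + g(T(1) - 1*142)) = 1/(-9393/2 + 1/116) = 1/(-544793/116) = -116/544793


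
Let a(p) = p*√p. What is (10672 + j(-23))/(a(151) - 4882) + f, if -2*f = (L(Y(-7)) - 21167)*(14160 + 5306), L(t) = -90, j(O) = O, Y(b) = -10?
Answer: 4218777684834295/20390973 - 1607999*√151/20390973 ≈ 2.0689e+8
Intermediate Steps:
a(p) = p^(3/2)
f = 206894381 (f = -(-90 - 21167)*(14160 + 5306)/2 = -(-21257)*19466/2 = -½*(-413788762) = 206894381)
(10672 + j(-23))/(a(151) - 4882) + f = (10672 - 23)/(151^(3/2) - 4882) + 206894381 = 10649/(151*√151 - 4882) + 206894381 = 10649/(-4882 + 151*√151) + 206894381 = 206894381 + 10649/(-4882 + 151*√151)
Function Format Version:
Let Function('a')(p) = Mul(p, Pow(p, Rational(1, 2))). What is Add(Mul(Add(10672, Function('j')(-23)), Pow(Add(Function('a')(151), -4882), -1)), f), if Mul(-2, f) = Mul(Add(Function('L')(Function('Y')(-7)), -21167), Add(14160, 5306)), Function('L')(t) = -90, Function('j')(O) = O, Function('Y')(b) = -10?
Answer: Add(Rational(4218777684834295, 20390973), Mul(Rational(-1607999, 20390973), Pow(151, Rational(1, 2)))) ≈ 2.0689e+8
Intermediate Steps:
Function('a')(p) = Pow(p, Rational(3, 2))
f = 206894381 (f = Mul(Rational(-1, 2), Mul(Add(-90, -21167), Add(14160, 5306))) = Mul(Rational(-1, 2), Mul(-21257, 19466)) = Mul(Rational(-1, 2), -413788762) = 206894381)
Add(Mul(Add(10672, Function('j')(-23)), Pow(Add(Function('a')(151), -4882), -1)), f) = Add(Mul(Add(10672, -23), Pow(Add(Pow(151, Rational(3, 2)), -4882), -1)), 206894381) = Add(Mul(10649, Pow(Add(Mul(151, Pow(151, Rational(1, 2))), -4882), -1)), 206894381) = Add(Mul(10649, Pow(Add(-4882, Mul(151, Pow(151, Rational(1, 2)))), -1)), 206894381) = Add(206894381, Mul(10649, Pow(Add(-4882, Mul(151, Pow(151, Rational(1, 2)))), -1)))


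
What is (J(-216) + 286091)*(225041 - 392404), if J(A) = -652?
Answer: -47771927357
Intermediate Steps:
(J(-216) + 286091)*(225041 - 392404) = (-652 + 286091)*(225041 - 392404) = 285439*(-167363) = -47771927357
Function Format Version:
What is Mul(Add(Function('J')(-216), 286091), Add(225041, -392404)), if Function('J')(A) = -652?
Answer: -47771927357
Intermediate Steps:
Mul(Add(Function('J')(-216), 286091), Add(225041, -392404)) = Mul(Add(-652, 286091), Add(225041, -392404)) = Mul(285439, -167363) = -47771927357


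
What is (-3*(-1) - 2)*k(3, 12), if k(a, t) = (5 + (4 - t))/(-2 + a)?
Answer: -3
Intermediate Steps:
k(a, t) = (9 - t)/(-2 + a)
(-3*(-1) - 2)*k(3, 12) = (-3*(-1) - 2)*((9 - 1*12)/(-2 + 3)) = (3 - 2)*((9 - 12)/1) = 1*(1*(-3)) = 1*(-3) = -3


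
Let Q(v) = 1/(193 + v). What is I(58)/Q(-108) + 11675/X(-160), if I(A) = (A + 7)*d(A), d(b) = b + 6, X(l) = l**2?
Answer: 362086867/1024 ≈ 3.5360e+5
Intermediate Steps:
d(b) = 6 + b
I(A) = (6 + A)*(7 + A) (I(A) = (A + 7)*(6 + A) = (7 + A)*(6 + A) = (6 + A)*(7 + A))
I(58)/Q(-108) + 11675/X(-160) = ((6 + 58)*(7 + 58))/(1/(193 - 108)) + 11675/((-160)**2) = (64*65)/(1/85) + 11675/25600 = 4160/(1/85) + 11675*(1/25600) = 4160*85 + 467/1024 = 353600 + 467/1024 = 362086867/1024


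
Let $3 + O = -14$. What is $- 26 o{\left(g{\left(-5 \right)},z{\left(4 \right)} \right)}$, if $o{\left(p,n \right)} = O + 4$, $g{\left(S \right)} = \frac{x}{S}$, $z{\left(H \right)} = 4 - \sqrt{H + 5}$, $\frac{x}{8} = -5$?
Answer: $338$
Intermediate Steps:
$O = -17$ ($O = -3 - 14 = -17$)
$x = -40$ ($x = 8 \left(-5\right) = -40$)
$z{\left(H \right)} = 4 - \sqrt{5 + H}$
$g{\left(S \right)} = - \frac{40}{S}$
$o{\left(p,n \right)} = -13$ ($o{\left(p,n \right)} = -17 + 4 = -13$)
$- 26 o{\left(g{\left(-5 \right)},z{\left(4 \right)} \right)} = \left(-26\right) \left(-13\right) = 338$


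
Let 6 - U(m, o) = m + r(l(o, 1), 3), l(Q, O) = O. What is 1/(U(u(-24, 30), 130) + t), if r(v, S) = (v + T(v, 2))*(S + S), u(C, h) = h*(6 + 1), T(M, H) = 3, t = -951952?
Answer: -1/952180 ≈ -1.0502e-6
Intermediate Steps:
u(C, h) = 7*h (u(C, h) = h*7 = 7*h)
r(v, S) = 2*S*(3 + v) (r(v, S) = (v + 3)*(S + S) = (3 + v)*(2*S) = 2*S*(3 + v))
U(m, o) = -18 - m (U(m, o) = 6 - (m + 2*3*(3 + 1)) = 6 - (m + 2*3*4) = 6 - (m + 24) = 6 - (24 + m) = 6 + (-24 - m) = -18 - m)
1/(U(u(-24, 30), 130) + t) = 1/((-18 - 7*30) - 951952) = 1/((-18 - 1*210) - 951952) = 1/((-18 - 210) - 951952) = 1/(-228 - 951952) = 1/(-952180) = -1/952180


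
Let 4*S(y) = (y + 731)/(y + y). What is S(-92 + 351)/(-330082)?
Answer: -495/341964952 ≈ -1.4475e-6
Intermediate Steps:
S(y) = (731 + y)/(8*y) (S(y) = ((y + 731)/(y + y))/4 = ((731 + y)/((2*y)))/4 = ((731 + y)*(1/(2*y)))/4 = ((731 + y)/(2*y))/4 = (731 + y)/(8*y))
S(-92 + 351)/(-330082) = ((731 + (-92 + 351))/(8*(-92 + 351)))/(-330082) = ((1/8)*(731 + 259)/259)*(-1/330082) = ((1/8)*(1/259)*990)*(-1/330082) = (495/1036)*(-1/330082) = -495/341964952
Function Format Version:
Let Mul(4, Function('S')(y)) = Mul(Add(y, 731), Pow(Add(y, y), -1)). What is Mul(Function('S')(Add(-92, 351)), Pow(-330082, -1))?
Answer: Rational(-495, 341964952) ≈ -1.4475e-6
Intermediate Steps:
Function('S')(y) = Mul(Rational(1, 8), Pow(y, -1), Add(731, y)) (Function('S')(y) = Mul(Rational(1, 4), Mul(Add(y, 731), Pow(Add(y, y), -1))) = Mul(Rational(1, 4), Mul(Add(731, y), Pow(Mul(2, y), -1))) = Mul(Rational(1, 4), Mul(Add(731, y), Mul(Rational(1, 2), Pow(y, -1)))) = Mul(Rational(1, 4), Mul(Rational(1, 2), Pow(y, -1), Add(731, y))) = Mul(Rational(1, 8), Pow(y, -1), Add(731, y)))
Mul(Function('S')(Add(-92, 351)), Pow(-330082, -1)) = Mul(Mul(Rational(1, 8), Pow(Add(-92, 351), -1), Add(731, Add(-92, 351))), Pow(-330082, -1)) = Mul(Mul(Rational(1, 8), Pow(259, -1), Add(731, 259)), Rational(-1, 330082)) = Mul(Mul(Rational(1, 8), Rational(1, 259), 990), Rational(-1, 330082)) = Mul(Rational(495, 1036), Rational(-1, 330082)) = Rational(-495, 341964952)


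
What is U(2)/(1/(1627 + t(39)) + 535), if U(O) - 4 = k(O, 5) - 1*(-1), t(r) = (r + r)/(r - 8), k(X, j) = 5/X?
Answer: 757725/54051112 ≈ 0.014019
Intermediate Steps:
t(r) = 2*r/(-8 + r) (t(r) = (2*r)/(-8 + r) = 2*r/(-8 + r))
U(O) = 5 + 5/O (U(O) = 4 + (5/O - 1*(-1)) = 4 + (5/O + 1) = 4 + (1 + 5/O) = 5 + 5/O)
U(2)/(1/(1627 + t(39)) + 535) = (5 + 5/2)/(1/(1627 + 2*39/(-8 + 39)) + 535) = (5 + 5*(1/2))/(1/(1627 + 2*39/31) + 535) = (5 + 5/2)/(1/(1627 + 2*39*(1/31)) + 535) = 15/(2*(1/(1627 + 78/31) + 535)) = 15/(2*(1/(50515/31) + 535)) = 15/(2*(31/50515 + 535)) = 15/(2*(27025556/50515)) = (15/2)*(50515/27025556) = 757725/54051112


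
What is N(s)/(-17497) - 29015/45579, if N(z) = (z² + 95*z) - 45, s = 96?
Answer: -1341360944/797495763 ≈ -1.6820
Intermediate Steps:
N(z) = -45 + z² + 95*z
N(s)/(-17497) - 29015/45579 = (-45 + 96² + 95*96)/(-17497) - 29015/45579 = (-45 + 9216 + 9120)*(-1/17497) - 29015*1/45579 = 18291*(-1/17497) - 29015/45579 = -18291/17497 - 29015/45579 = -1341360944/797495763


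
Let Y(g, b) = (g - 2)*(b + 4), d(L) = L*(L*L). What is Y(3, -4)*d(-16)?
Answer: 0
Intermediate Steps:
d(L) = L**3 (d(L) = L*L**2 = L**3)
Y(g, b) = (-2 + g)*(4 + b)
Y(3, -4)*d(-16) = (-8 - 2*(-4) + 4*3 - 4*3)*(-16)**3 = (-8 + 8 + 12 - 12)*(-4096) = 0*(-4096) = 0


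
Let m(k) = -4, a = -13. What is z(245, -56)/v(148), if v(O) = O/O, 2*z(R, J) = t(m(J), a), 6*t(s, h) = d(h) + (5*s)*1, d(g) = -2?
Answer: -11/6 ≈ -1.8333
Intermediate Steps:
t(s, h) = -1/3 + 5*s/6 (t(s, h) = (-2 + (5*s)*1)/6 = (-2 + 5*s)/6 = -1/3 + 5*s/6)
z(R, J) = -11/6 (z(R, J) = (-1/3 + (5/6)*(-4))/2 = (-1/3 - 10/3)/2 = (1/2)*(-11/3) = -11/6)
v(O) = 1
z(245, -56)/v(148) = -11/6/1 = -11/6*1 = -11/6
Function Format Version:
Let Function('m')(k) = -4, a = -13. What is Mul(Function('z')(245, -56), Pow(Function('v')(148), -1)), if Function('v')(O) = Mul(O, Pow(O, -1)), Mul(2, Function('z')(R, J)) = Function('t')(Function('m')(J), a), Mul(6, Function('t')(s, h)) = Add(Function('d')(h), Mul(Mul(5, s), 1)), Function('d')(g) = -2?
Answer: Rational(-11, 6) ≈ -1.8333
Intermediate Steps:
Function('t')(s, h) = Add(Rational(-1, 3), Mul(Rational(5, 6), s)) (Function('t')(s, h) = Mul(Rational(1, 6), Add(-2, Mul(Mul(5, s), 1))) = Mul(Rational(1, 6), Add(-2, Mul(5, s))) = Add(Rational(-1, 3), Mul(Rational(5, 6), s)))
Function('z')(R, J) = Rational(-11, 6) (Function('z')(R, J) = Mul(Rational(1, 2), Add(Rational(-1, 3), Mul(Rational(5, 6), -4))) = Mul(Rational(1, 2), Add(Rational(-1, 3), Rational(-10, 3))) = Mul(Rational(1, 2), Rational(-11, 3)) = Rational(-11, 6))
Function('v')(O) = 1
Mul(Function('z')(245, -56), Pow(Function('v')(148), -1)) = Mul(Rational(-11, 6), Pow(1, -1)) = Mul(Rational(-11, 6), 1) = Rational(-11, 6)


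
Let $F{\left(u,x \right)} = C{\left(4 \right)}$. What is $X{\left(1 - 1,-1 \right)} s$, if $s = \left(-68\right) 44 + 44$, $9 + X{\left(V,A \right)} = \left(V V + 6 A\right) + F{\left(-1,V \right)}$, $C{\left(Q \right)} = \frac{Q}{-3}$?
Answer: $\frac{144452}{3} \approx 48151.0$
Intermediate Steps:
$C{\left(Q \right)} = - \frac{Q}{3}$ ($C{\left(Q \right)} = Q \left(- \frac{1}{3}\right) = - \frac{Q}{3}$)
$F{\left(u,x \right)} = - \frac{4}{3}$ ($F{\left(u,x \right)} = \left(- \frac{1}{3}\right) 4 = - \frac{4}{3}$)
$X{\left(V,A \right)} = - \frac{31}{3} + V^{2} + 6 A$ ($X{\left(V,A \right)} = -9 - \left(\frac{4}{3} - 6 A - V V\right) = -9 - \left(\frac{4}{3} - V^{2} - 6 A\right) = -9 + \left(- \frac{4}{3} + V^{2} + 6 A\right) = - \frac{31}{3} + V^{2} + 6 A$)
$s = -2948$ ($s = -2992 + 44 = -2948$)
$X{\left(1 - 1,-1 \right)} s = \left(- \frac{31}{3} + \left(1 - 1\right)^{2} + 6 \left(-1\right)\right) \left(-2948\right) = \left(- \frac{31}{3} + 0^{2} - 6\right) \left(-2948\right) = \left(- \frac{31}{3} + 0 - 6\right) \left(-2948\right) = \left(- \frac{49}{3}\right) \left(-2948\right) = \frac{144452}{3}$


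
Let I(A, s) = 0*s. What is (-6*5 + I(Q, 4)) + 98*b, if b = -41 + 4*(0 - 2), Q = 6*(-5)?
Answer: -4832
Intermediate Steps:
Q = -30
b = -49 (b = -41 + 4*(-2) = -41 - 8 = -49)
I(A, s) = 0
(-6*5 + I(Q, 4)) + 98*b = (-6*5 + 0) + 98*(-49) = (-30 + 0) - 4802 = -30 - 4802 = -4832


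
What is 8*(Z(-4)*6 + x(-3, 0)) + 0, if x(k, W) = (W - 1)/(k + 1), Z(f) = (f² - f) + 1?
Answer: 1012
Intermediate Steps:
Z(f) = 1 + f² - f
x(k, W) = (-1 + W)/(1 + k)
8*(Z(-4)*6 + x(-3, 0)) + 0 = 8*((1 + (-4)² - 1*(-4))*6 + (-1 + 0)/(1 - 3)) + 0 = 8*((1 + 16 + 4)*6 - 1/(-2)) + 0 = 8*(21*6 - ½*(-1)) + 0 = 8*(126 + ½) + 0 = 8*(253/2) + 0 = 1012 + 0 = 1012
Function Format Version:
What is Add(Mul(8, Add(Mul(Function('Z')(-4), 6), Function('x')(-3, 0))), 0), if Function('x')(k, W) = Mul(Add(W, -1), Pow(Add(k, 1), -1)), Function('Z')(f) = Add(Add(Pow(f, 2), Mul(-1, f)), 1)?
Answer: 1012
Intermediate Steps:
Function('Z')(f) = Add(1, Pow(f, 2), Mul(-1, f))
Function('x')(k, W) = Mul(Pow(Add(1, k), -1), Add(-1, W)) (Function('x')(k, W) = Mul(Add(-1, W), Pow(Add(1, k), -1)) = Mul(Pow(Add(1, k), -1), Add(-1, W)))
Add(Mul(8, Add(Mul(Function('Z')(-4), 6), Function('x')(-3, 0))), 0) = Add(Mul(8, Add(Mul(Add(1, Pow(-4, 2), Mul(-1, -4)), 6), Mul(Pow(Add(1, -3), -1), Add(-1, 0)))), 0) = Add(Mul(8, Add(Mul(Add(1, 16, 4), 6), Mul(Pow(-2, -1), -1))), 0) = Add(Mul(8, Add(Mul(21, 6), Mul(Rational(-1, 2), -1))), 0) = Add(Mul(8, Add(126, Rational(1, 2))), 0) = Add(Mul(8, Rational(253, 2)), 0) = Add(1012, 0) = 1012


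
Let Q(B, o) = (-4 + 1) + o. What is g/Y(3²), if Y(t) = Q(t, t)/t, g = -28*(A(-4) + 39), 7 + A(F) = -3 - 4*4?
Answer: -546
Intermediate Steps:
A(F) = -26 (A(F) = -7 + (-3 - 4*4) = -7 + (-3 - 16) = -7 - 19 = -26)
Q(B, o) = -3 + o
g = -364 (g = -28*(-26 + 39) = -28*13 = -364)
Y(t) = (-3 + t)/t
g/Y(3²) = -364*9/(-3 + 3²) = -364*9/(-3 + 9) = -364/((⅑)*6) = -364/⅔ = -364*3/2 = -546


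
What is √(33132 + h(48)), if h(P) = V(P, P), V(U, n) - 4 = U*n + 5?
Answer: √35445 ≈ 188.27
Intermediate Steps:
V(U, n) = 9 + U*n (V(U, n) = 4 + (U*n + 5) = 4 + (5 + U*n) = 9 + U*n)
h(P) = 9 + P² (h(P) = 9 + P*P = 9 + P²)
√(33132 + h(48)) = √(33132 + (9 + 48²)) = √(33132 + (9 + 2304)) = √(33132 + 2313) = √35445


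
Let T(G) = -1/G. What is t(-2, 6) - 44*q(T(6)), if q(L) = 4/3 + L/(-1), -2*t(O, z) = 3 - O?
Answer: -137/2 ≈ -68.500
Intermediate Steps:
t(O, z) = -3/2 + O/2 (t(O, z) = -(3 - O)/2 = -3/2 + O/2)
q(L) = 4/3 - L (q(L) = 4*(⅓) + L*(-1) = 4/3 - L)
t(-2, 6) - 44*q(T(6)) = (-3/2 + (½)*(-2)) - 44*(4/3 - (-1)/6) = (-3/2 - 1) - 44*(4/3 - (-1)/6) = -5/2 - 44*(4/3 - 1*(-⅙)) = -5/2 - 44*(4/3 + ⅙) = -5/2 - 44*3/2 = -5/2 - 66 = -137/2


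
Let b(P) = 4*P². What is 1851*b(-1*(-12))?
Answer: 1066176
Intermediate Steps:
1851*b(-1*(-12)) = 1851*(4*(-1*(-12))²) = 1851*(4*12²) = 1851*(4*144) = 1851*576 = 1066176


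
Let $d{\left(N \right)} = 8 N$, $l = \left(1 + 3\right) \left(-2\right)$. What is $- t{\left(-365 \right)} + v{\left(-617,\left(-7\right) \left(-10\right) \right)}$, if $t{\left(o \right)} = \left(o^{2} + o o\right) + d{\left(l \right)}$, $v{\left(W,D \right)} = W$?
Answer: $-267003$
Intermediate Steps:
$l = -8$ ($l = 4 \left(-2\right) = -8$)
$t{\left(o \right)} = -64 + 2 o^{2}$ ($t{\left(o \right)} = \left(o^{2} + o o\right) + 8 \left(-8\right) = \left(o^{2} + o^{2}\right) - 64 = 2 o^{2} - 64 = -64 + 2 o^{2}$)
$- t{\left(-365 \right)} + v{\left(-617,\left(-7\right) \left(-10\right) \right)} = - (-64 + 2 \left(-365\right)^{2}) - 617 = - (-64 + 2 \cdot 133225) - 617 = - (-64 + 266450) - 617 = \left(-1\right) 266386 - 617 = -266386 - 617 = -267003$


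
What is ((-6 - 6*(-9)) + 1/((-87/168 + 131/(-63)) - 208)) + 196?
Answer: 3699700/15163 ≈ 244.00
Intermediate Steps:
((-6 - 6*(-9)) + 1/((-87/168 + 131/(-63)) - 208)) + 196 = ((-6 + 54) + 1/((-87*1/168 + 131*(-1/63)) - 208)) + 196 = (48 + 1/((-29/56 - 131/63) - 208)) + 196 = (48 + 1/(-187/72 - 208)) + 196 = (48 + 1/(-15163/72)) + 196 = (48 - 72/15163) + 196 = 727752/15163 + 196 = 3699700/15163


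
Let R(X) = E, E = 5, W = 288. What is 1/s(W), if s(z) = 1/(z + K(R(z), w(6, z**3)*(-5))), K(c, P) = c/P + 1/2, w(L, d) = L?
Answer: 865/3 ≈ 288.33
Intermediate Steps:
R(X) = 5
K(c, P) = 1/2 + c/P (K(c, P) = c/P + 1*(1/2) = c/P + 1/2 = 1/2 + c/P)
s(z) = 1/(1/3 + z) (s(z) = 1/(z + (5 + (6*(-5))/2)/((6*(-5)))) = 1/(z + (5 + (1/2)*(-30))/(-30)) = 1/(z - (5 - 15)/30) = 1/(z - 1/30*(-10)) = 1/(z + 1/3) = 1/(1/3 + z))
1/s(W) = 1/(3/(1 + 3*288)) = 1/(3/(1 + 864)) = 1/(3/865) = 865/3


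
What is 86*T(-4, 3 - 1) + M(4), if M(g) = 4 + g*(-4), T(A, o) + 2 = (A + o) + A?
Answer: -700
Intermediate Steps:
T(A, o) = -2 + o + 2*A (T(A, o) = -2 + ((A + o) + A) = -2 + (o + 2*A) = -2 + o + 2*A)
M(g) = 4 - 4*g
86*T(-4, 3 - 1) + M(4) = 86*(-2 + (3 - 1) + 2*(-4)) + (4 - 4*4) = 86*(-2 + 2 - 8) + (4 - 16) = 86*(-8) - 12 = -688 - 12 = -700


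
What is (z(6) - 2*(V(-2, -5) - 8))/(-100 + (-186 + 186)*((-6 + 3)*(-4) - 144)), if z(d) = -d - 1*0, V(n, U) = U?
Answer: -1/5 ≈ -0.20000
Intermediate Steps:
z(d) = -d (z(d) = -d + 0 = -d)
(z(6) - 2*(V(-2, -5) - 8))/(-100 + (-186 + 186)*((-6 + 3)*(-4) - 144)) = (-1*6 - 2*(-5 - 8))/(-100 + (-186 + 186)*((-6 + 3)*(-4) - 144)) = (-6 - 2*(-13))/(-100 + 0*(-3*(-4) - 144)) = (-6 + 26)/(-100 + 0*(12 - 144)) = 20/(-100 + 0*(-132)) = 20/(-100 + 0) = 20/(-100) = 20*(-1/100) = -1/5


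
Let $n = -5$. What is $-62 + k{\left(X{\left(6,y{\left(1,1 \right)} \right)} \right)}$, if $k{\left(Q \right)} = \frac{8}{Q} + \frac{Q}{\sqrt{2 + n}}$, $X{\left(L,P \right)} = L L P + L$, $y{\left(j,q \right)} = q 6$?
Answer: $- \frac{6878}{111} - 74 i \sqrt{3} \approx -61.964 - 128.17 i$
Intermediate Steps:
$y{\left(j,q \right)} = 6 q$
$X{\left(L,P \right)} = L + P L^{2}$ ($X{\left(L,P \right)} = L^{2} P + L = P L^{2} + L = L + P L^{2}$)
$k{\left(Q \right)} = \frac{8}{Q} - \frac{i Q \sqrt{3}}{3}$ ($k{\left(Q \right)} = \frac{8}{Q} + \frac{Q}{\sqrt{2 - 5}} = \frac{8}{Q} + \frac{Q}{\sqrt{-3}} = \frac{8}{Q} + \frac{Q}{i \sqrt{3}} = \frac{8}{Q} + Q \left(- \frac{i \sqrt{3}}{3}\right) = \frac{8}{Q} - \frac{i Q \sqrt{3}}{3}$)
$-62 + k{\left(X{\left(6,y{\left(1,1 \right)} \right)} \right)} = -62 + \left(\frac{8}{6 \left(1 + 6 \cdot 6 \cdot 1\right)} - \frac{i 6 \left(1 + 6 \cdot 6 \cdot 1\right) \sqrt{3}}{3}\right) = -62 + \left(\frac{8}{6 \left(1 + 6 \cdot 6\right)} - \frac{i 6 \left(1 + 6 \cdot 6\right) \sqrt{3}}{3}\right) = -62 + \left(\frac{8}{6 \left(1 + 36\right)} - \frac{i 6 \left(1 + 36\right) \sqrt{3}}{3}\right) = -62 + \left(\frac{8}{6 \cdot 37} - \frac{i 6 \cdot 37 \sqrt{3}}{3}\right) = -62 + \left(\frac{8}{222} - \frac{1}{3} i 222 \sqrt{3}\right) = -62 + \left(8 \cdot \frac{1}{222} - 74 i \sqrt{3}\right) = -62 + \left(\frac{4}{111} - 74 i \sqrt{3}\right) = - \frac{6878}{111} - 74 i \sqrt{3}$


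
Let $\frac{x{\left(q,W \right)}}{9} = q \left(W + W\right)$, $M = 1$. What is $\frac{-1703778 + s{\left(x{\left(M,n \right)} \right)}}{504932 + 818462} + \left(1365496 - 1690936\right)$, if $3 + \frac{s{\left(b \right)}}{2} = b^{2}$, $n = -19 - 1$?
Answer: $- \frac{215343393972}{661697} \approx -3.2544 \cdot 10^{5}$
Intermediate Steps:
$n = -20$ ($n = -19 - 1 = -20$)
$x{\left(q,W \right)} = 18 W q$ ($x{\left(q,W \right)} = 9 q \left(W + W\right) = 9 q 2 W = 9 \cdot 2 W q = 18 W q$)
$s{\left(b \right)} = -6 + 2 b^{2}$
$\frac{-1703778 + s{\left(x{\left(M,n \right)} \right)}}{504932 + 818462} + \left(1365496 - 1690936\right) = \frac{-1703778 - \left(6 - 2 \left(18 \left(-20\right) 1\right)^{2}\right)}{504932 + 818462} + \left(1365496 - 1690936\right) = \frac{-1703778 - \left(6 - 2 \left(-360\right)^{2}\right)}{1323394} + \left(1365496 - 1690936\right) = \left(-1703778 + \left(-6 + 2 \cdot 129600\right)\right) \frac{1}{1323394} - 325440 = \left(-1703778 + \left(-6 + 259200\right)\right) \frac{1}{1323394} - 325440 = \left(-1703778 + 259194\right) \frac{1}{1323394} - 325440 = \left(-1444584\right) \frac{1}{1323394} - 325440 = - \frac{722292}{661697} - 325440 = - \frac{215343393972}{661697}$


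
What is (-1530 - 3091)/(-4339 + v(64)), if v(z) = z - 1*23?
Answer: 4621/4298 ≈ 1.0752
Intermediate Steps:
v(z) = -23 + z (v(z) = z - 23 = -23 + z)
(-1530 - 3091)/(-4339 + v(64)) = (-1530 - 3091)/(-4339 + (-23 + 64)) = -4621/(-4339 + 41) = -4621/(-4298) = -4621*(-1/4298) = 4621/4298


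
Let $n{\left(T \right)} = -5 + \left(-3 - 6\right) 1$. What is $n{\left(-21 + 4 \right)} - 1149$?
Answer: $-1163$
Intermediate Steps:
$n{\left(T \right)} = -14$ ($n{\left(T \right)} = -5 + \left(-3 - 6\right) 1 = -5 - 9 = -14$)
$n{\left(-21 + 4 \right)} - 1149 = -14 - 1149 = -1163$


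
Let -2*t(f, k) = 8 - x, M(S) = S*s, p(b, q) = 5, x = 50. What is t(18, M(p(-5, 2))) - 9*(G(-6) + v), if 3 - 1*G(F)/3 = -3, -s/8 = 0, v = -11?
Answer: -42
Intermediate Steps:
s = 0 (s = -8*0 = 0)
G(F) = 18 (G(F) = 9 - 3*(-3) = 9 + 9 = 18)
M(S) = 0 (M(S) = S*0 = 0)
t(f, k) = 21 (t(f, k) = -(8 - 1*50)/2 = -(8 - 50)/2 = -½*(-42) = 21)
t(18, M(p(-5, 2))) - 9*(G(-6) + v) = 21 - 9*(18 - 11) = 21 - 9*7 = 21 - 1*63 = 21 - 63 = -42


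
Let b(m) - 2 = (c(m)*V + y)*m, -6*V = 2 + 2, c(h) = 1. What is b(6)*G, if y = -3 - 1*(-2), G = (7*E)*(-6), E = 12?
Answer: 4032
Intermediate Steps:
G = -504 (G = (7*12)*(-6) = 84*(-6) = -504)
V = -2/3 (V = -(2 + 2)/6 = -1/6*4 = -2/3 ≈ -0.66667)
y = -1 (y = -3 + 2 = -1)
b(m) = 2 - 5*m/3 (b(m) = 2 + (1*(-2/3) - 1)*m = 2 + (-2/3 - 1)*m = 2 - 5*m/3)
b(6)*G = (2 - 5/3*6)*(-504) = (2 - 10)*(-504) = -8*(-504) = 4032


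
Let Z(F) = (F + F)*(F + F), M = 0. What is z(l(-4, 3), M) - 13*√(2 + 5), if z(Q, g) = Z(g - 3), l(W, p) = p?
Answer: 36 - 13*√7 ≈ 1.6052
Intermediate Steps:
Z(F) = 4*F² (Z(F) = (2*F)*(2*F) = 4*F²)
z(Q, g) = 4*(-3 + g)² (z(Q, g) = 4*(g - 3)² = 4*(-3 + g)²)
z(l(-4, 3), M) - 13*√(2 + 5) = 4*(-3 + 0)² - 13*√(2 + 5) = 4*(-3)² - 13*√7 = 4*9 - 13*√7 = 36 - 13*√7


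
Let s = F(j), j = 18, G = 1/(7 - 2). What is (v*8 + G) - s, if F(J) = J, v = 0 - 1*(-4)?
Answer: 71/5 ≈ 14.200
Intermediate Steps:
G = 1/5 ≈ 0.20000
v = 4 (v = 0 + 4 = 4)
s = 18
(v*8 + G) - s = (4*8 + 1/5) - 1*18 = (32 + 1/5) - 18 = 161/5 - 18 = 71/5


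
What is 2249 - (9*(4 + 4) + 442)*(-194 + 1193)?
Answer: -511237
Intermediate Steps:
2249 - (9*(4 + 4) + 442)*(-194 + 1193) = 2249 - (9*8 + 442)*999 = 2249 - (72 + 442)*999 = 2249 - 514*999 = 2249 - 1*513486 = 2249 - 513486 = -511237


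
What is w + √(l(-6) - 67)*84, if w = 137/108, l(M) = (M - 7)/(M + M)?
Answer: 137/108 + 14*I*√2373 ≈ 1.2685 + 681.99*I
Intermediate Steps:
l(M) = (-7 + M)/(2*M) (l(M) = (-7 + M)/((2*M)) = (-7 + M)*(1/(2*M)) = (-7 + M)/(2*M))
w = 137/108 (w = 137*(1/108) = 137/108 ≈ 1.2685)
w + √(l(-6) - 67)*84 = 137/108 + √((½)*(-7 - 6)/(-6) - 67)*84 = 137/108 + √((½)*(-⅙)*(-13) - 67)*84 = 137/108 + √(13/12 - 67)*84 = 137/108 + √(-791/12)*84 = 137/108 + (I*√2373/6)*84 = 137/108 + 14*I*√2373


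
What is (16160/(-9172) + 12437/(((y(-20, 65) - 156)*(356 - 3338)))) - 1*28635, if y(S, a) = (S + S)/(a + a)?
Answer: -397886222446747/13894259232 ≈ -28637.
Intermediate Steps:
y(S, a) = S/a (y(S, a) = (2*S)/((2*a)) = (2*S)*(1/(2*a)) = S/a)
(16160/(-9172) + 12437/(((y(-20, 65) - 156)*(356 - 3338)))) - 1*28635 = (16160/(-9172) + 12437/(((-20/65 - 156)*(356 - 3338)))) - 1*28635 = (16160*(-1/9172) + 12437/(((-20*1/65 - 156)*(-2982)))) - 28635 = (-4040/2293 + 12437/(((-4/13 - 156)*(-2982)))) - 28635 = (-4040/2293 + 12437/((-2032/13*(-2982)))) - 28635 = (-4040/2293 + 12437/(6059424/13)) - 28635 = (-4040/2293 + 12437*(13/6059424)) - 28635 = (-4040/2293 + 161681/6059424) - 28635 = -24109338427/13894259232 - 28635 = -397886222446747/13894259232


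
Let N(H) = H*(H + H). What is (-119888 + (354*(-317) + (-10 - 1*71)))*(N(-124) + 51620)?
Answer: -19125707564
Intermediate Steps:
N(H) = 2*H² (N(H) = H*(2*H) = 2*H²)
(-119888 + (354*(-317) + (-10 - 1*71)))*(N(-124) + 51620) = (-119888 + (354*(-317) + (-10 - 1*71)))*(2*(-124)² + 51620) = (-119888 + (-112218 + (-10 - 71)))*(2*15376 + 51620) = (-119888 + (-112218 - 81))*(30752 + 51620) = (-119888 - 112299)*82372 = -232187*82372 = -19125707564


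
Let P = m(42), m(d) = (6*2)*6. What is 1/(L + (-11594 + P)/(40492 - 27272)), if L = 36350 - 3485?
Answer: 6610/217231889 ≈ 3.0428e-5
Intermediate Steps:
m(d) = 72 (m(d) = 12*6 = 72)
P = 72
L = 32865
1/(L + (-11594 + P)/(40492 - 27272)) = 1/(32865 + (-11594 + 72)/(40492 - 27272)) = 1/(32865 - 11522/13220) = 1/(32865 - 11522*1/13220) = 1/(32865 - 5761/6610) = 1/(217231889/6610) = 6610/217231889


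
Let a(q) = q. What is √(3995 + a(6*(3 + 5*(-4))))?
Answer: √3893 ≈ 62.394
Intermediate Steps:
√(3995 + a(6*(3 + 5*(-4)))) = √(3995 + 6*(3 + 5*(-4))) = √(3995 + 6*(3 - 20)) = √(3995 + 6*(-17)) = √(3995 - 102) = √3893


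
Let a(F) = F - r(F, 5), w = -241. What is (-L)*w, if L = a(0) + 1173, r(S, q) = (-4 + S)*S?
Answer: 282693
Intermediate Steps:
r(S, q) = S*(-4 + S)
a(F) = F - F*(-4 + F)
L = 1173 (L = 0*(5 - 1*0) + 1173 = 0*(5 + 0) + 1173 = 0*5 + 1173 = 0 + 1173 = 1173)
(-L)*w = -1*1173*(-241) = -1173*(-241) = 282693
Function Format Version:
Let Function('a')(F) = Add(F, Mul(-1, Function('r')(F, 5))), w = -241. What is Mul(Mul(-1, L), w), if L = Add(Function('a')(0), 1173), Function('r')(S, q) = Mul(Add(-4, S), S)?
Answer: 282693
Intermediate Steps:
Function('r')(S, q) = Mul(S, Add(-4, S))
Function('a')(F) = Add(F, Mul(-1, F, Add(-4, F))) (Function('a')(F) = Add(F, Mul(-1, Mul(F, Add(-4, F)))) = Add(F, Mul(-1, F, Add(-4, F))))
L = 1173 (L = Add(Mul(0, Add(5, Mul(-1, 0))), 1173) = Add(Mul(0, Add(5, 0)), 1173) = Add(Mul(0, 5), 1173) = Add(0, 1173) = 1173)
Mul(Mul(-1, L), w) = Mul(Mul(-1, 1173), -241) = Mul(-1173, -241) = 282693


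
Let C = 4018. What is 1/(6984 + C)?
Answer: 1/11002 ≈ 9.0893e-5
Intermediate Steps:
1/(6984 + C) = 1/(6984 + 4018) = 1/11002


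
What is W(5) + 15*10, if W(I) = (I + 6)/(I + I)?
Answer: 1511/10 ≈ 151.10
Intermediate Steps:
W(I) = (6 + I)/(2*I) (W(I) = (6 + I)/((2*I)) = (6 + I)*(1/(2*I)) = (6 + I)/(2*I))
W(5) + 15*10 = (1/2)*(6 + 5)/5 + 15*10 = (1/2)*(1/5)*11 + 150 = 11/10 + 150 = 1511/10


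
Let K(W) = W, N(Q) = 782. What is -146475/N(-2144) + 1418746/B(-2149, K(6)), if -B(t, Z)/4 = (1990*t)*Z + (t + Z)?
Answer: -1879223672291/10033530373 ≈ -187.29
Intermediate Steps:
B(t, Z) = -4*Z - 4*t - 7960*Z*t (B(t, Z) = -4*((1990*t)*Z + (t + Z)) = -4*(1990*Z*t + (Z + t)) = -4*(Z + t + 1990*Z*t) = -4*Z - 4*t - 7960*Z*t)
-146475/N(-2144) + 1418746/B(-2149, K(6)) = -146475/782 + 1418746/(-4*6 - 4*(-2149) - 7960*6*(-2149)) = -146475*1/782 + 1418746/(-24 + 8596 + 102636240) = -146475/782 + 1418746/102644812 = -146475/782 + 1418746*(1/102644812) = -146475/782 + 709373/51322406 = -1879223672291/10033530373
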